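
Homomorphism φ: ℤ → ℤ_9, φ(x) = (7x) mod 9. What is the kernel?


Kernel = preimage of identity
ker(φ) = {x ∈ ℤ : 7x ≡ 0 (mod 9)}. gcd(7,9) = 1, so 7x ≡ 0 (mod 9) ⟺ x ≡ 0 (mod 9/1 = 9). Hence ker(φ) = 9ℤ

ker(φ) = 9ℤ


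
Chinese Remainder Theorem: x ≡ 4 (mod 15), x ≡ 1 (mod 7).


m₁ = 15, m₂ = 7, gcd = 1, so CRT applies. M = m₁·m₂ = 105
Let M₁ = M/m₁ = 7, M₂ = M/m₂ = 15
Find y₁ ≡ M₁⁻¹ (mod m₁): 7⁻¹ ≡ 13 (mod 15)
Find y₂ ≡ M₂⁻¹ (mod m₂): 15⁻¹ ≡ 1 (mod 7)
x = a₁·M₁·y₁ + a₂·M₂·y₂ = 4·7·13 + 1·15·1 = 379
Reduce mod 105: x ≡ 64
Check: 64 mod 15 = 4 ✓, 64 mod 7 = 1 ✓

x ≡ 64 (mod 105)


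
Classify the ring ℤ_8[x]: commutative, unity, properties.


ℤ_8 has zero divisors (2·4 ≡ 0), and these lift to constant zero divisors in ℤ_8[x]; so not an integral domain
Commutative: Yes
Integral domain: No
Has unity: Yes

ℤ_8[x]: Commutative=Yes, Unity=Yes


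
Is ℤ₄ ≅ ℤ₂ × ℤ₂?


Comparing ℤ₄ and ℤ₂ × ℤ₂:
ℤ₄ has an element of order 4; ℤ₂×ℤ₂ has exponent 2

No, ℤ₄ ≇ ℤ₂ × ℤ₂


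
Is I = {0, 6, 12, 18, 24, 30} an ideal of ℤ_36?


Check ideal conditions for I = {0, 6, 12, 18, 24, 30} in ℤ_36:
(1) I is an additive subgroup? Yes
(2) For r ∈ ℤ_36 and a ∈ I: r·a ∈ I? Yes

Yes, I is an ideal of ℤ_36


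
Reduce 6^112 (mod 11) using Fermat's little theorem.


Fermat's little theorem: if p is prime and gcd(a,p)=1, then a^(p-1) ≡ 1 (mod p)
p = 11 is prime, gcd(6,11) = 1
Reduce exponent: 112 mod 10 = 2
So 6^112 ≡ 6^2 (mod 11)
6^2 mod 11 = 3

6^112 ≡ 3 (mod 11)


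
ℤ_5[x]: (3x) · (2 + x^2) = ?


Expand and collect like terms; reduce coefficients mod 5:
x^0: 0·2 = 0 ≡ 0 (mod 5)
x^1: 0·0 + 3·2 = 6 ≡ 1 (mod 5)
x^2: 0·1 + 3·0 = 0 ≡ 0 (mod 5)
x^3: 3·1 = 3 ≡ 3 (mod 5)
Result: x + 3x^3

f · g = x + 3x^3


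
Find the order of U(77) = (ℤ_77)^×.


U(n) is the group of units mod n; |U(n)| = φ(n)
|U(77)| = φ(77) = 60

|U(77) = (ℤ_77)^×| = 60


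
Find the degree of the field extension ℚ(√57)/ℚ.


√57 has minimal polynomial x² - 57 (irreducible over ℚ since 57 is squarefree)

[ℚ(√57)/ℚ] = 2


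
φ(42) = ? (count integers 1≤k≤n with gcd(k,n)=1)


Factor n: 42 = 2 × 3 × 7
φ(n) = n · ∏(1 - 1/p) over distinct primes p | n
φ(42) = 42 · (1 - 1/2) · (1 - 1/3) · (1 - 1/7) = 12

φ(42) = 12


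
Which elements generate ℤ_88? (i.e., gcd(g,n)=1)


g generates ℤ_n iff gcd(g,n) = 1
Prime factors of 88: 2, 11
Generators are g ∈ {1,...,87} not divisible by any of these primes.
Generators: {1, 3, 5, 7, 9, 13, 15, 17, 19, 21, 23, 25, 27, 29, 31, 35, 37, 39, 41, 43, 45, 47, 49, 51, 53, 57, 59, 61, 63, 65, 67, 69, 71, 73, 75, 79, 81, 83, 85, 87}
Number of generators = φ(88) = 40

Generators of ℤ_88 = {1, 3, 5, 7, 9, 13, 15, 17, 19, 21, 23, 25, 27, 29, 31, 35, 37, 39, 41, 43, 45, 47, 49, 51, 53, 57, 59, 61, 63, 65, 67, 69, 71, 73, 75, 79, 81, 83, 85, 87}


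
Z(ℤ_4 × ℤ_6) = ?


Z(G) = {g ∈ G | gx = xg for all x ∈ G}
Direct product of abelian groups is abelian, so Z(G) = G

Z(ℤ_4 × ℤ_6) = ℤ_4 × ℤ_6


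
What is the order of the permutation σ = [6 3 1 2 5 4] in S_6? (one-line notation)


Cycle decomposition: (1 6 4 2 3)
Cycle lengths: 5
Order = lcm(5) = 5

ord(σ) = 5


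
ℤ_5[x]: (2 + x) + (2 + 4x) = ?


Add coefficients mod 5:
x^0: 2 + 2 = 4 (mod 5)
x^1: 1 + 4 = 0 (mod 5)
Result: 4

f + g = 4


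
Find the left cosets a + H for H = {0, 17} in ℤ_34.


H = {0, 17}, |H| = 2
Number of cosets = |G|/|H| = 34/2 = 17
0 + H = {0, 17}
1 + H = {1, 18}
2 + H = {2, 19}
3 + H = {3, 20}
4 + H = {4, 21}
5 + H = {5, 22}
6 + H = {6, 23}
7 + H = {7, 24}
8 + H = {8, 25}
9 + H = {9, 26}
10 + H = {10, 27}
11 + H = {11, 28}
12 + H = {12, 29}
13 + H = {13, 30}
14 + H = {14, 31}
15 + H = {15, 32}
16 + H = {16, 33}

Cosets: 0+H={0,17}; 1+H={1,18}; 2+H={2,19}; 3+H={3,20}; 4+H={4,21}; 5+H={5,22}; 6+H={6,23}; 7+H={7,24}; 8+H={8,25}; 9+H={9,26}; 10+H={10,27}; 11+H={11,28}; 12+H={12,29}; 13+H={13,30}; 14+H={14,31}; 15+H={15,32}; 16+H={16,33}


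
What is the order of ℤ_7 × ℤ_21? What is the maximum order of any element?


|ℤ_7 × ℤ_21| = 7 × 21 = 147
Max element order = lcm(7,21) = 21
Cyclic? No (gcd=7)

|ℤ_7×ℤ_21| = 147, max element order = 21


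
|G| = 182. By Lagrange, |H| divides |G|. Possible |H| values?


Lagrange's theorem: |H| divides |G|
|G| = 182
Divisors of 182: 1, 2, 7, 13, 14, 26, 91, 182

Possible subgroup orders: {1, 2, 7, 13, 14, 26, 91, 182}


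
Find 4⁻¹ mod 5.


Use the extended Euclidean algorithm to write 1 = 4·s + 5·t; then s mod 5 is the inverse.
Euclidean algorithm:
  4 = 0·5 + 4
  5 = 1·4 + 1
  4 = 4·1 + 0
gcd(4,5) = 1
Back-substitution gives: 4·(-1) + 5·(1) = 1
So 4⁻¹ ≡ -1 ≡ 4 (mod 5)
Check: 4 × 4 = 16 ≡ 1 (mod 5) ✓

4⁻¹ ≡ 4 (mod 5)


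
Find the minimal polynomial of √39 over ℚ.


√39 satisfies x² - 39 = 0, irreducible over ℚ since 39 is squarefree

Minimal polynomial: x² - 39


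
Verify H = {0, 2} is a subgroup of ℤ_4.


Subgroup test for H = {0, 2} in (ℤ_4, +):
(1) 0 ∈ H? Yes
(2) Closure: for all a,b ∈ H, (a+b) mod 4 ∈ H? Yes
(3) Inverses: for all a ∈ H, -a mod 4 ∈ H? Yes

Yes, H is a subgroup of ℤ_4


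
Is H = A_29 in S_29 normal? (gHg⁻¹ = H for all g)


H = A_29 in S_29
A_29 has index 2 in S_29, and every subgroup of index 2 is normal

Yes, normal subgroup


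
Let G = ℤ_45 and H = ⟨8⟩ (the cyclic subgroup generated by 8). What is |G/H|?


|⟨8⟩| = n / gcd(8, 45) = 45 / 1 = 45
H is normal (ℤ_45 is abelian).
|G/H| = |G| / |H| = 45 / 45 = 1

|G/H| = 1


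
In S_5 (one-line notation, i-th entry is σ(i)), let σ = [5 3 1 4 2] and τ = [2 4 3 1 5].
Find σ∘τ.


σ∘τ: apply τ first, then σ
1 →τ 2 →σ 3
2 →τ 4 →σ 4
3 →τ 3 →σ 1
4 →τ 1 →σ 5
5 →τ 5 →σ 2

σ∘τ = [3 4 1 5 2]


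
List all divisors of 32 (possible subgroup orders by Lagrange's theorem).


Lagrange's theorem: |H| divides |G|
|G| = 32
Divisors of 32: 1, 2, 4, 8, 16, 32

Possible subgroup orders: {1, 2, 4, 8, 16, 32}


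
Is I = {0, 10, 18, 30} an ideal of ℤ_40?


Check ideal conditions for I = {0, 10, 18, 30} in ℤ_40:
(1) I is an additive subgroup? No
(2) For r ∈ ℤ_40 and a ∈ I: r·a ∈ I? No  [counterexample: r=2, a=10, r·a mod 40 = 20 ∉ I]

No, I is not an ideal of ℤ_40


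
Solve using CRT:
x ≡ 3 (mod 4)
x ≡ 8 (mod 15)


m₁ = 4, m₂ = 15, gcd = 1, so CRT applies. M = m₁·m₂ = 60
Let M₁ = M/m₁ = 15, M₂ = M/m₂ = 4
Find y₁ ≡ M₁⁻¹ (mod m₁): 15⁻¹ ≡ 3 (mod 4)
Find y₂ ≡ M₂⁻¹ (mod m₂): 4⁻¹ ≡ 4 (mod 15)
x = a₁·M₁·y₁ + a₂·M₂·y₂ = 3·15·3 + 8·4·4 = 263
Reduce mod 60: x ≡ 23
Check: 23 mod 4 = 3 ✓, 23 mod 15 = 8 ✓

x ≡ 23 (mod 60)


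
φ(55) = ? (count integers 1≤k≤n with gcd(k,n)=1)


Factor n: 55 = 5 × 11
φ(n) = n · ∏(1 - 1/p) over distinct primes p | n
φ(55) = 55 · (1 - 1/5) · (1 - 1/11) = 40

φ(55) = 40


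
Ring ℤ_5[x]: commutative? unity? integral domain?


ℤ_5 is a field (n prime), so ℤ_5[x] is a commutative integral domain with unity
Commutative: Yes
Integral domain: Yes
Has unity: Yes

ℤ_5[x]: Commutative=Yes, Unity=Yes


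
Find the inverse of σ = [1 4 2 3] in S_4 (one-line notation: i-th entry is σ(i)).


To find σ⁻¹, swap domain and range:
σ(1) = 1 → σ⁻¹(1) = 1
σ(2) = 4 → σ⁻¹(4) = 2
σ(3) = 2 → σ⁻¹(2) = 3
σ(4) = 3 → σ⁻¹(3) = 4

σ⁻¹ = [1 3 4 2]


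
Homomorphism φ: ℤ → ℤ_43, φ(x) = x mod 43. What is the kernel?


Kernel = preimage of identity
ker(φ) = {x ∈ ℤ : x ≡ 0 (mod 43)} = 43ℤ = {0, ±43, ±86, ...}

ker(φ) = 43ℤ


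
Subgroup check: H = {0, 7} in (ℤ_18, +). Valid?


Subgroup test for H = {0, 7} in (ℤ_18, +):
(1) 0 ∈ H? Yes
(2) Closure: for all a,b ∈ H, (a+b) mod 18 ∈ H? No  [counterexample: 7 + 7 = 14 ∉ H]
(3) Inverses: for all a ∈ H, -a mod 18 ∈ H? No

No, H is not a subgroup of ℤ_18


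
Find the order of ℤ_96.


ℤ_n has n elements.

|ℤ_96| = 96


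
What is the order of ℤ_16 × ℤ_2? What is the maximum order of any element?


|ℤ_16 × ℤ_2| = 16 × 2 = 32
Max element order = lcm(16,2) = 16
Cyclic? No (gcd=2)

|ℤ_16×ℤ_2| = 32, max element order = 16


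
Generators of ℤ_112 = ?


g generates ℤ_n iff gcd(g,n) = 1
Prime factors of 112: 2, 7
Generators are g ∈ {1,...,111} not divisible by any of these primes.
Generators: {1, 3, 5, 9, 11, 13, 15, 17, 19, 23, 25, 27, 29, 31, 33, 37, 39, 41, 43, 45, 47, 51, 53, 55, 57, 59, 61, 65, 67, 69, 71, 73, 75, 79, 81, 83, 85, 87, 89, 93, 95, 97, 99, 101, 103, 107, 109, 111}
Number of generators = φ(112) = 48

Generators of ℤ_112 = {1, 3, 5, 9, 11, 13, 15, 17, 19, 23, 25, 27, 29, 31, 33, 37, 39, 41, 43, 45, 47, 51, 53, 55, 57, 59, 61, 65, 67, 69, 71, 73, 75, 79, 81, 83, 85, 87, 89, 93, 95, 97, 99, 101, 103, 107, 109, 111}


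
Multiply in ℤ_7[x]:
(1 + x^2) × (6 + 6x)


Expand and collect like terms; reduce coefficients mod 7:
x^0: 1·6 = 6 ≡ 6 (mod 7)
x^1: 1·6 + 0·6 = 6 ≡ 6 (mod 7)
x^2: 0·6 + 1·6 = 6 ≡ 6 (mod 7)
x^3: 1·6 = 6 ≡ 6 (mod 7)
Result: 6 + 6x + 6x^2 + 6x^3

f · g = 6 + 6x + 6x^2 + 6x^3


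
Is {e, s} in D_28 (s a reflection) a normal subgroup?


H = {e, s} in D_28 (s a reflection)
r·s·r⁻¹ = sr⁻² ≠ s for n ≥ 3, so {e, s} is not closed under conjugation

No, not a normal subgroup


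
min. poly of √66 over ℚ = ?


√66 satisfies x² - 66 = 0, irreducible over ℚ since 66 is squarefree

Minimal polynomial: x² - 66


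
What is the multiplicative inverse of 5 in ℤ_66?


Use the extended Euclidean algorithm to write 1 = 5·s + 66·t; then s mod 66 is the inverse.
Euclidean algorithm:
  5 = 0·66 + 5
  66 = 13·5 + 1
  5 = 5·1 + 0
gcd(5,66) = 1
Back-substitution gives: 5·(-13) + 66·(1) = 1
So 5⁻¹ ≡ -13 ≡ 53 (mod 66)
Check: 5 × 53 = 265 ≡ 1 (mod 66) ✓

5⁻¹ ≡ 53 (mod 66)


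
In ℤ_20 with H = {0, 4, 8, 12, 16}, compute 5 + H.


5 + H = {5 + h (mod 20) : h ∈ H}
5+0=5, 5+4=9, 5+8=13, 5+12=17, 5+16=1
5 + H = {1, 5, 9, 13, 17} = 1 + H

5 + H = {1, 5, 9, 13, 17}


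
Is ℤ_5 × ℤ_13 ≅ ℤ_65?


Comparing ℤ_5 × ℤ_13 and ℤ_65:
gcd(5,13) = 1, so ℤ_5 × ℤ_13 ≅ ℤ_65 (CRT)

Yes, ℤ_5 × ℤ_13 ≅ ℤ_65


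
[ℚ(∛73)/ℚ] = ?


∛73 has minimal polynomial x³ - 73 (irreducible over ℚ since 73 is not a perfect cube)

[ℚ(∛73)/ℚ] = 3


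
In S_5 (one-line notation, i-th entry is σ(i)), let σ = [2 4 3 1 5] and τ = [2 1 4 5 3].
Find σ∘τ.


σ∘τ: apply τ first, then σ
1 →τ 2 →σ 4
2 →τ 1 →σ 2
3 →τ 4 →σ 1
4 →τ 5 →σ 5
5 →τ 3 →σ 3

σ∘τ = [4 2 1 5 3]


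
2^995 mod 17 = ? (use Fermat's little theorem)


Fermat's little theorem: if p is prime and gcd(a,p)=1, then a^(p-1) ≡ 1 (mod p)
p = 17 is prime, gcd(2,17) = 1
Reduce exponent: 995 mod 16 = 3
So 2^995 ≡ 2^3 (mod 17)
2^3 mod 17 = 8

2^995 ≡ 8 (mod 17)


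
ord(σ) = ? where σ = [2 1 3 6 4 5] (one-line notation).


Cycle decomposition: (1 2) (4 6 5)
Cycle lengths: 2, 3
Order = lcm(2, 3) = 6

ord(σ) = 6


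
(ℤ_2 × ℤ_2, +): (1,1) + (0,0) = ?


Operation: componentwise addition mod (2, 2)
(1,1) + (0,0) = ((a₁+b₁) mod 2, (a₂+b₂) mod 2) with a = (1,1), b = (0,0)

(1,1) + (0,0) = (1,1)


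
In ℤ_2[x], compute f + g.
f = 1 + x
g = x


Add coefficients mod 2:
x^0: 1 + 0 = 1 (mod 2)
x^1: 1 + 1 = 0 (mod 2)
Result: 1

f + g = 1


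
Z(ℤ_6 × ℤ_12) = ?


Z(G) = {g ∈ G | gx = xg for all x ∈ G}
Direct product of abelian groups is abelian, so Z(G) = G

Z(ℤ_6 × ℤ_12) = ℤ_6 × ℤ_12


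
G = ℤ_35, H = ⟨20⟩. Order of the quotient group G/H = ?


|⟨20⟩| = n / gcd(20, 35) = 35 / 5 = 7
H is normal (ℤ_35 is abelian).
|G/H| = |G| / |H| = 35 / 7 = 5

|G/H| = 5


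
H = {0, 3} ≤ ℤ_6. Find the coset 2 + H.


2 + H = {2 + h (mod 6) : h ∈ H}
2+0=2, 2+3=5

2 + H = {2, 5}


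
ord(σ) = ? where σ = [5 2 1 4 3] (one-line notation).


Cycle decomposition: (1 5 3)
Cycle lengths: 3
Order = lcm(3) = 3

ord(σ) = 3


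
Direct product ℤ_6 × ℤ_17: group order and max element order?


|ℤ_6 × ℤ_17| = 6 × 17 = 102
Max element order = lcm(6,17) = 102
Cyclic? Yes (gcd=1)

|ℤ_6×ℤ_17| = 102, max element order = 102


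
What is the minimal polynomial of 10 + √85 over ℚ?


Let α = 10 + √85. Then α - 10 = √85, so (α - 10)² = 85, giving α² - 20α + 15 = 0. Degree 2 and α ∉ ℚ, so this is the minimal polynomial.

Minimal polynomial: x² - 20x + 15


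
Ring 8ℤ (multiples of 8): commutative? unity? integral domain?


8ℤ is a commutative ring under +,× but has no multiplicative identity (1 ∉ 8ℤ); it has no zero divisors, but without unity it is not an integral domain
Commutative: Yes
Integral domain: No
Has unity: No

8ℤ (multiples of 8): Commutative=Yes, Unity=No


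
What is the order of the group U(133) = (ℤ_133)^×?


U(n) is the group of units mod n; |U(n)| = φ(n)
|U(133)| = φ(133) = 108

|U(133) = (ℤ_133)^×| = 108


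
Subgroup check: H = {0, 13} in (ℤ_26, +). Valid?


Subgroup test for H = {0, 13} in (ℤ_26, +):
(1) 0 ∈ H? Yes
(2) Closure: for all a,b ∈ H, (a+b) mod 26 ∈ H? Yes
(3) Inverses: for all a ∈ H, -a mod 26 ∈ H? Yes

Yes, H is a subgroup of ℤ_26


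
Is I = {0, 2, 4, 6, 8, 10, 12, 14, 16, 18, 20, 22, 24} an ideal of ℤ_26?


Check ideal conditions for I = {0, 2, 4, 6, 8, 10, 12, 14, 16, 18, 20, 22, 24} in ℤ_26:
(1) I is an additive subgroup? Yes
(2) For r ∈ ℤ_26 and a ∈ I: r·a ∈ I? Yes

Yes, I is an ideal of ℤ_26


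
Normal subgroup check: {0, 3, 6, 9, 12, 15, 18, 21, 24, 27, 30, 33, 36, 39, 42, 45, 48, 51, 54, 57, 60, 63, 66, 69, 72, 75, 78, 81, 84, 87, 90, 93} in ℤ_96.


H = {0, 3, 6, 9, 12, 15, 18, 21, 24, 27, 30, 33, 36, 39, 42, 45, 48, 51, 54, 57, 60, 63, 66, 69, 72, 75, 78, 81, 84, 87, 90, 93} in ℤ_96
ℤ_96 is abelian; every subgroup of an abelian group is normal

Yes, normal subgroup


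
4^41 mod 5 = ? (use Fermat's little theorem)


Fermat's little theorem: if p is prime and gcd(a,p)=1, then a^(p-1) ≡ 1 (mod p)
p = 5 is prime, gcd(4,5) = 1
Reduce exponent: 41 mod 4 = 1
So 4^41 ≡ 4^1 (mod 5)
4^1 mod 5 = 4

4^41 ≡ 4 (mod 5)


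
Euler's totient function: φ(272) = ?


Factor n: 272 = 2^4 × 17
φ(n) = n · ∏(1 - 1/p) over distinct primes p | n
φ(272) = 272 · (1 - 1/2) · (1 - 1/17) = 128

φ(272) = 128


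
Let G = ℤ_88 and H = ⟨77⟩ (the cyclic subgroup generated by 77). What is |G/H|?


|⟨77⟩| = n / gcd(77, 88) = 88 / 11 = 8
H is normal (ℤ_88 is abelian).
|G/H| = |G| / |H| = 88 / 8 = 11

|G/H| = 11


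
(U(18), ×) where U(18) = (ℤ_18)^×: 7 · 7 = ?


Operation: multiplication mod 18
7 · 7 = (a × b) mod 18 with a = 7, b = 7

7 · 7 = 13


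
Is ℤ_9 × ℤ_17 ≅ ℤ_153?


Comparing ℤ_9 × ℤ_17 and ℤ_153:
gcd(9,17) = 1, so ℤ_9 × ℤ_17 ≅ ℤ_153 (CRT)

Yes, ℤ_9 × ℤ_17 ≅ ℤ_153


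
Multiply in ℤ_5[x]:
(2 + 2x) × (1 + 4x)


Expand and collect like terms; reduce coefficients mod 5:
x^0: 2·1 = 2 ≡ 2 (mod 5)
x^1: 2·4 + 2·1 = 10 ≡ 0 (mod 5)
x^2: 2·4 = 8 ≡ 3 (mod 5)
Result: 2 + 3x^2

f · g = 2 + 3x^2


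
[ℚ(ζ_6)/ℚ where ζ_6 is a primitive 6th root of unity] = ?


[ℚ(ζ_n):ℚ] = deg Φ_n(x) = φ(n). Here φ(6) = 2

[ℚ(ζ_6)/ℚ where ζ_6 is a primitive 6th root of unity] = 2


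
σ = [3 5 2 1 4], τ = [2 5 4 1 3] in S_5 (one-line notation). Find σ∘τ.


σ∘τ: apply τ first, then σ
1 →τ 2 →σ 5
2 →τ 5 →σ 4
3 →τ 4 →σ 1
4 →τ 1 →σ 3
5 →τ 3 →σ 2

σ∘τ = [5 4 1 3 2]


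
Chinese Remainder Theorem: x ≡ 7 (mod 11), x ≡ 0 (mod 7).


m₁ = 11, m₂ = 7, gcd = 1, so CRT applies. M = m₁·m₂ = 77
Let M₁ = M/m₁ = 7, M₂ = M/m₂ = 11
Find y₁ ≡ M₁⁻¹ (mod m₁): 7⁻¹ ≡ 8 (mod 11)
Find y₂ ≡ M₂⁻¹ (mod m₂): 11⁻¹ ≡ 2 (mod 7)
x = a₁·M₁·y₁ + a₂·M₂·y₂ = 7·7·8 + 0·11·2 = 392
Reduce mod 77: x ≡ 7
Check: 7 mod 11 = 7 ✓, 7 mod 7 = 0 ✓

x ≡ 7 (mod 77)


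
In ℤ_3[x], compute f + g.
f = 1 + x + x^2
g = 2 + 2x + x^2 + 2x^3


Add coefficients mod 3:
x^0: 1 + 2 = 0 (mod 3)
x^1: 1 + 2 = 0 (mod 3)
x^2: 1 + 1 = 2 (mod 3)
x^3: 0 + 2 = 2 (mod 3)
Result: 2x^2 + 2x^3

f + g = 2x^2 + 2x^3


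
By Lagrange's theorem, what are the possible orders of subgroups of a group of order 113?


Lagrange's theorem: |H| divides |G|
|G| = 113
Divisors of 113: 1, 113

Possible subgroup orders: {1, 113}


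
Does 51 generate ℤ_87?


g generates ℤ_n iff gcd(g, n) = 1
gcd(51, 87) = 3
Since gcd = 3 ≠ 1, ⟨51⟩ has order 29 < 87, so 51 is not a generator.

No, 51 does not generate ℤ_87


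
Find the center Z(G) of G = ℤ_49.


Z(G) = {g ∈ G | gx = xg for all x ∈ G}
ℤ_49 is abelian, so Z(G) = G

Z(ℤ_49) = ℤ_49


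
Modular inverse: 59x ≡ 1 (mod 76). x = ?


Use the extended Euclidean algorithm to write 1 = 59·s + 76·t; then s mod 76 is the inverse.
Euclidean algorithm:
  59 = 0·76 + 59
  76 = 1·59 + 17
  59 = 3·17 + 8
  17 = 2·8 + 1
  8 = 8·1 + 0
gcd(59,76) = 1
Back-substitution gives: 59·(-9) + 76·(7) = 1
So 59⁻¹ ≡ -9 ≡ 67 (mod 76)
Check: 59 × 67 = 3953 ≡ 1 (mod 76) ✓

59⁻¹ ≡ 67 (mod 76)


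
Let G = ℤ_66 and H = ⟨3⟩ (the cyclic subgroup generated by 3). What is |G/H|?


|⟨3⟩| = n / gcd(3, 66) = 66 / 3 = 22
H is normal (ℤ_66 is abelian).
|G/H| = |G| / |H| = 66 / 22 = 3

|G/H| = 3


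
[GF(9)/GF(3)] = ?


GF(9) = GF(3^2), so the extension degree is 2

[GF(9)/GF(3)] = 2


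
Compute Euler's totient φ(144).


Factor n: 144 = 2^4 × 3^2
φ(n) = n · ∏(1 - 1/p) over distinct primes p | n
φ(144) = 144 · (1 - 1/2) · (1 - 1/3) = 48

φ(144) = 48


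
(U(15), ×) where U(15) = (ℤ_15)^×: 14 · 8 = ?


Operation: multiplication mod 15
14 · 8 = (a × b) mod 15 with a = 14, b = 8

14 · 8 = 7


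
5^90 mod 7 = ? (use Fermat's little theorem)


Fermat's little theorem: if p is prime and gcd(a,p)=1, then a^(p-1) ≡ 1 (mod p)
p = 7 is prime, gcd(5,7) = 1
Reduce exponent: 90 mod 6 = 0
So 5^90 ≡ 5^0 (mod 7)
5^0 = 1

5^90 ≡ 1 (mod 7)


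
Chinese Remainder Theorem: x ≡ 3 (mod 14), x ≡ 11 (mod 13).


m₁ = 14, m₂ = 13, gcd = 1, so CRT applies. M = m₁·m₂ = 182
Let M₁ = M/m₁ = 13, M₂ = M/m₂ = 14
Find y₁ ≡ M₁⁻¹ (mod m₁): 13⁻¹ ≡ 13 (mod 14)
Find y₂ ≡ M₂⁻¹ (mod m₂): 14⁻¹ ≡ 1 (mod 13)
x = a₁·M₁·y₁ + a₂·M₂·y₂ = 3·13·13 + 11·14·1 = 661
Reduce mod 182: x ≡ 115
Check: 115 mod 14 = 3 ✓, 115 mod 13 = 11 ✓

x ≡ 115 (mod 182)


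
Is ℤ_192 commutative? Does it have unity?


ℤ_192 is a commutative ring with unity 1; 192 = 2×96 is composite, so 2·96 ≡ 0 gives zero divisors (not an integral domain)
Commutative: Yes
Integral domain: No
Has unity: Yes

ℤ_192: Commutative=Yes, Unity=Yes


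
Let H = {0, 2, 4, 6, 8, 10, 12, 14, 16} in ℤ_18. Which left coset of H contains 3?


3 + H = {3 + h (mod 18) : h ∈ H}
3+0=3, 3+2=5, 3+4=7, 3+6=9, 3+8=11, 3+10=13, 3+12=15, 3+14=17, 3+16=1
3 + H = {1, 3, 5, 7, 9, 11, 13, 15, 17} = 1 + H

3 + H = {1, 3, 5, 7, 9, 11, 13, 15, 17}


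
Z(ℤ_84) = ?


Z(G) = {g ∈ G | gx = xg for all x ∈ G}
ℤ_84 is abelian, so Z(G) = G

Z(ℤ_84) = ℤ_84


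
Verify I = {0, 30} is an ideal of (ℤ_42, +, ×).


Check ideal conditions for I = {0, 30} in ℤ_42:
(1) I is an additive subgroup? No
(2) For r ∈ ℤ_42 and a ∈ I: r·a ∈ I? No  [counterexample: r=2, a=30, r·a mod 42 = 18 ∉ I]

No, I is not an ideal of ℤ_42


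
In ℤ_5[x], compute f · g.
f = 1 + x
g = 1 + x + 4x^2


Expand and collect like terms; reduce coefficients mod 5:
x^0: 1·1 = 1 ≡ 1 (mod 5)
x^1: 1·1 + 1·1 = 2 ≡ 2 (mod 5)
x^2: 1·4 + 1·1 = 5 ≡ 0 (mod 5)
x^3: 1·4 = 4 ≡ 4 (mod 5)
Result: 1 + 2x + 4x^3

f · g = 1 + 2x + 4x^3


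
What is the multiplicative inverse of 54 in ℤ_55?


Use the extended Euclidean algorithm to write 1 = 54·s + 55·t; then s mod 55 is the inverse.
Euclidean algorithm:
  54 = 0·55 + 54
  55 = 1·54 + 1
  54 = 54·1 + 0
gcd(54,55) = 1
Back-substitution gives: 54·(-1) + 55·(1) = 1
So 54⁻¹ ≡ -1 ≡ 54 (mod 55)
Check: 54 × 54 = 2916 ≡ 1 (mod 55) ✓

54⁻¹ ≡ 54 (mod 55)


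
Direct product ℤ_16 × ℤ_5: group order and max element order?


|ℤ_16 × ℤ_5| = 16 × 5 = 80
Max element order = lcm(16,5) = 80
Cyclic? Yes (gcd=1)

|ℤ_16×ℤ_5| = 80, max element order = 80


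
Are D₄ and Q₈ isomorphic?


Comparing D₄ and Q₈:
D₄ has 5 elements of order 2; Q₈ has only 1

No, D₄ ≇ Q₈


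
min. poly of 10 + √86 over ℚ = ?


Let α = 10 + √86. Then α - 10 = √86, so (α - 10)² = 86, giving α² - 20α + 14 = 0. Degree 2 and α ∉ ℚ, so this is the minimal polynomial.

Minimal polynomial: x² - 20x + 14


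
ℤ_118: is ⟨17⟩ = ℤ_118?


g generates ℤ_n iff gcd(g, n) = 1
gcd(17, 118) = 1
Since gcd = 1, 17 is a generator.

Yes, 17 generates ℤ_118


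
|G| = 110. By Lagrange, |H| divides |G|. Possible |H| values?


Lagrange's theorem: |H| divides |G|
|G| = 110
Divisors of 110: 1, 2, 5, 10, 11, 22, 55, 110

Possible subgroup orders: {1, 2, 5, 10, 11, 22, 55, 110}


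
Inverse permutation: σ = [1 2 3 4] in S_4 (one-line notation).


To find σ⁻¹, swap domain and range:
σ(1) = 1 → σ⁻¹(1) = 1
σ(2) = 2 → σ⁻¹(2) = 2
σ(3) = 3 → σ⁻¹(3) = 3
σ(4) = 4 → σ⁻¹(4) = 4

σ⁻¹ = [1 2 3 4]


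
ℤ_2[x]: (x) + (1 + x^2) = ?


Add coefficients mod 2:
x^0: 0 + 1 = 1 (mod 2)
x^1: 1 + 0 = 1 (mod 2)
x^2: 0 + 1 = 1 (mod 2)
Result: 1 + x + x^2

f + g = 1 + x + x^2


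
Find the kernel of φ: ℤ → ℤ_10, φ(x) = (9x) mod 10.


Kernel = preimage of identity
ker(φ) = {x ∈ ℤ : 9x ≡ 0 (mod 10)}. gcd(9,10) = 1, so 9x ≡ 0 (mod 10) ⟺ x ≡ 0 (mod 10/1 = 10). Hence ker(φ) = 10ℤ

ker(φ) = 10ℤ


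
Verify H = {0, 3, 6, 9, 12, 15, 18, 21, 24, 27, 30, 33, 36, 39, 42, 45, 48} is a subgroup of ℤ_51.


Subgroup test for H = {0, 3, 6, 9, 12, 15, 18, 21, 24, 27, 30, 33, 36, 39, 42, 45, 48} in (ℤ_51, +):
(1) 0 ∈ H? Yes
(2) Closure: for all a,b ∈ H, (a+b) mod 51 ∈ H? Yes
(3) Inverses: for all a ∈ H, -a mod 51 ∈ H? Yes

Yes, H is a subgroup of ℤ_51


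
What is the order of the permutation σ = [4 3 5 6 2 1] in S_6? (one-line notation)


Cycle decomposition: (1 4 6) (2 3 5)
Cycle lengths: 3, 3
Order = lcm(3, 3) = 3

ord(σ) = 3


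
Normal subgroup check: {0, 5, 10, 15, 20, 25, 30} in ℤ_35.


H = {0, 5, 10, 15, 20, 25, 30} in ℤ_35
ℤ_35 is abelian; every subgroup of an abelian group is normal

Yes, normal subgroup


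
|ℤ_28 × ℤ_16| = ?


|A × B| = |A| · |B|
|ℤ_28 × ℤ_16| = 28 × 16 = 448

|ℤ_28 × ℤ_16| = 448


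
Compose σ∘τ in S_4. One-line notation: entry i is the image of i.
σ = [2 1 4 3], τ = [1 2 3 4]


σ∘τ: apply τ first, then σ
1 →τ 1 →σ 2
2 →τ 2 →σ 1
3 →τ 3 →σ 4
4 →τ 4 →σ 3

σ∘τ = [2 1 4 3]


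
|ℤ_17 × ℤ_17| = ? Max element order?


|ℤ_17 × ℤ_17| = 17 × 17 = 289
Max element order = lcm(17,17) = 17
Cyclic? No (gcd=17)

|ℤ_17×ℤ_17| = 289, max element order = 17


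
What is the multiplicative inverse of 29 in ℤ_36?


Use the extended Euclidean algorithm to write 1 = 29·s + 36·t; then s mod 36 is the inverse.
Euclidean algorithm:
  29 = 0·36 + 29
  36 = 1·29 + 7
  29 = 4·7 + 1
  7 = 7·1 + 0
gcd(29,36) = 1
Back-substitution gives: 29·(5) + 36·(-4) = 1
So 29⁻¹ ≡ 5 ≡ 5 (mod 36)
Check: 29 × 5 = 145 ≡ 1 (mod 36) ✓

29⁻¹ ≡ 5 (mod 36)


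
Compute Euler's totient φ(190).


Factor n: 190 = 2 × 5 × 19
φ(n) = n · ∏(1 - 1/p) over distinct primes p | n
φ(190) = 190 · (1 - 1/2) · (1 - 1/5) · (1 - 1/19) = 72

φ(190) = 72


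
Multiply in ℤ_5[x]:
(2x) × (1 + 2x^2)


Expand and collect like terms; reduce coefficients mod 5:
x^0: 0·1 = 0 ≡ 0 (mod 5)
x^1: 0·0 + 2·1 = 2 ≡ 2 (mod 5)
x^2: 0·2 + 2·0 = 0 ≡ 0 (mod 5)
x^3: 2·2 = 4 ≡ 4 (mod 5)
Result: 2x + 4x^3

f · g = 2x + 4x^3


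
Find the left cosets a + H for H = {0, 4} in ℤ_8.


H = {0, 4}, |H| = 2
Number of cosets = |G|/|H| = 8/2 = 4
0 + H = {0, 4}
1 + H = {1, 5}
2 + H = {2, 6}
3 + H = {3, 7}

Cosets: 0+H={0,4}; 1+H={1,5}; 2+H={2,6}; 3+H={3,7}


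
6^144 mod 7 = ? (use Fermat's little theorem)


Fermat's little theorem: if p is prime and gcd(a,p)=1, then a^(p-1) ≡ 1 (mod p)
p = 7 is prime, gcd(6,7) = 1
Reduce exponent: 144 mod 6 = 0
So 6^144 ≡ 6^0 (mod 7)
6^0 = 1

6^144 ≡ 1 (mod 7)


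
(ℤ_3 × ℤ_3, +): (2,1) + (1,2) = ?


Operation: componentwise addition mod (3, 3)
(2,1) + (1,2) = ((a₁+b₁) mod 3, (a₂+b₂) mod 3) with a = (2,1), b = (1,2)

(2,1) + (1,2) = (0,0)


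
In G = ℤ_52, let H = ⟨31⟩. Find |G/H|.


|⟨31⟩| = n / gcd(31, 52) = 52 / 1 = 52
H is normal (ℤ_52 is abelian).
|G/H| = |G| / |H| = 52 / 52 = 1

|G/H| = 1


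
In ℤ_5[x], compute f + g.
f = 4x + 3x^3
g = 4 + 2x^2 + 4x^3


Add coefficients mod 5:
x^0: 0 + 4 = 4 (mod 5)
x^1: 4 + 0 = 4 (mod 5)
x^2: 0 + 2 = 2 (mod 5)
x^3: 3 + 4 = 2 (mod 5)
Result: 4 + 4x + 2x^2 + 2x^3

f + g = 4 + 4x + 2x^2 + 2x^3


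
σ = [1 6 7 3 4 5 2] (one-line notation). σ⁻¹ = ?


To find σ⁻¹, swap domain and range:
σ(1) = 1 → σ⁻¹(1) = 1
σ(2) = 6 → σ⁻¹(6) = 2
σ(3) = 7 → σ⁻¹(7) = 3
σ(4) = 3 → σ⁻¹(3) = 4
σ(5) = 4 → σ⁻¹(4) = 5
σ(6) = 5 → σ⁻¹(5) = 6
σ(7) = 2 → σ⁻¹(2) = 7

σ⁻¹ = [1 7 4 5 6 2 3]


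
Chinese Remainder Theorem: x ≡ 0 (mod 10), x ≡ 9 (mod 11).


m₁ = 10, m₂ = 11, gcd = 1, so CRT applies. M = m₁·m₂ = 110
Let M₁ = M/m₁ = 11, M₂ = M/m₂ = 10
Find y₁ ≡ M₁⁻¹ (mod m₁): 11⁻¹ ≡ 1 (mod 10)
Find y₂ ≡ M₂⁻¹ (mod m₂): 10⁻¹ ≡ 10 (mod 11)
x = a₁·M₁·y₁ + a₂·M₂·y₂ = 0·11·1 + 9·10·10 = 900
Reduce mod 110: x ≡ 20
Check: 20 mod 10 = 0 ✓, 20 mod 11 = 9 ✓

x ≡ 20 (mod 110)


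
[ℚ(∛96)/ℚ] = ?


∛96 has minimal polynomial x³ - 96 (irreducible over ℚ since 96 is not a perfect cube)

[ℚ(∛96)/ℚ] = 3


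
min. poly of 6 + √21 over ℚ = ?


Let α = 6 + √21. Then α - 6 = √21, so (α - 6)² = 21, giving α² - 12α + 15 = 0. Degree 2 and α ∉ ℚ, so this is the minimal polynomial.

Minimal polynomial: x² - 12x + 15


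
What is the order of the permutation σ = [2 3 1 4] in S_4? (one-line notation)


Cycle decomposition: (1 2 3)
Cycle lengths: 3
Order = lcm(3) = 3

ord(σ) = 3


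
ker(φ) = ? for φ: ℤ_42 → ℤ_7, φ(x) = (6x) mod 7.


Kernel = preimage of identity
ker(φ) = {x ∈ ℤ_42 : 6x ≡ 0 (mod 7)}. Since 7 | 42, φ is well-defined. The kernel is the cyclic subgroup ⟨7⟩ of ℤ_42 (order 6), i.e. {0, 7, 14, 21, 28, 35}

ker(φ) = {0, 7, 14, 21, 28, 35}


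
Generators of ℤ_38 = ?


g generates ℤ_n iff gcd(g,n) = 1
Prime factors of 38: 2, 19
Generators are g ∈ {1,...,37} not divisible by any of these primes.
Generators: {1, 3, 5, 7, 9, 11, 13, 15, 17, 21, 23, 25, 27, 29, 31, 33, 35, 37}
Number of generators = φ(38) = 18

Generators of ℤ_38 = {1, 3, 5, 7, 9, 11, 13, 15, 17, 21, 23, 25, 27, 29, 31, 33, 35, 37}


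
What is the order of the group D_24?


|D_n| = 2n (n rotations and n reflections)
|D_24| = 2×24 = 48

|D_24| = 48


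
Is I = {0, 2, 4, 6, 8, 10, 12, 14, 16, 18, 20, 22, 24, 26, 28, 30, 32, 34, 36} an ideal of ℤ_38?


Check ideal conditions for I = {0, 2, 4, 6, 8, 10, 12, 14, 16, 18, 20, 22, 24, 26, 28, 30, 32, 34, 36} in ℤ_38:
(1) I is an additive subgroup? Yes
(2) For r ∈ ℤ_38 and a ∈ I: r·a ∈ I? Yes

Yes, I is an ideal of ℤ_38


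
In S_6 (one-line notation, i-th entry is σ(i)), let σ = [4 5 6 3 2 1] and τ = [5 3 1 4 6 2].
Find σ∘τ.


σ∘τ: apply τ first, then σ
1 →τ 5 →σ 2
2 →τ 3 →σ 6
3 →τ 1 →σ 4
4 →τ 4 →σ 3
5 →τ 6 →σ 1
6 →τ 2 →σ 5

σ∘τ = [2 6 4 3 1 5]


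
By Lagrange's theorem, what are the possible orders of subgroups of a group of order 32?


Lagrange's theorem: |H| divides |G|
|G| = 32
Divisors of 32: 1, 2, 4, 8, 16, 32

Possible subgroup orders: {1, 2, 4, 8, 16, 32}


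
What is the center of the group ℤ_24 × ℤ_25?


Z(G) = {g ∈ G | gx = xg for all x ∈ G}
Direct product of abelian groups is abelian, so Z(G) = G

Z(ℤ_24 × ℤ_25) = ℤ_24 × ℤ_25


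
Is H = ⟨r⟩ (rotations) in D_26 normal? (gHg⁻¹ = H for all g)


H = ⟨r⟩ (rotations) in D_26
The rotation subgroup ⟨r⟩ has index 2 in D_26, so it is normal

Yes, normal subgroup


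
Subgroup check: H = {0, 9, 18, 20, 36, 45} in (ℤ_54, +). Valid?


Subgroup test for H = {0, 9, 18, 20, 36, 45} in (ℤ_54, +):
(1) 0 ∈ H? Yes
(2) Closure: for all a,b ∈ H, (a+b) mod 54 ∈ H? No  [counterexample: 9 + 18 = 27 ∉ H]
(3) Inverses: for all a ∈ H, -a mod 54 ∈ H? No

No, H is not a subgroup of ℤ_54


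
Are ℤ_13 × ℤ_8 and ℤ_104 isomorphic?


Comparing ℤ_13 × ℤ_8 and ℤ_104:
gcd(13,8) = 1, so ℤ_13 × ℤ_8 ≅ ℤ_104 (CRT)

Yes, ℤ_13 × ℤ_8 ≅ ℤ_104


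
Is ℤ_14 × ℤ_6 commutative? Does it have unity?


Direct product ring; commutative with unity (1,1); but (1,0)·(0,1) = (0,0) gives zero divisors, so not an integral domain
Commutative: Yes
Integral domain: No
Has unity: Yes

ℤ_14 × ℤ_6: Commutative=Yes, Unity=Yes


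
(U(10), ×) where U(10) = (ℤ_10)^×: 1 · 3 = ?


Operation: multiplication mod 10
1 · 3 = (a × b) mod 10 with a = 1, b = 3

1 · 3 = 3


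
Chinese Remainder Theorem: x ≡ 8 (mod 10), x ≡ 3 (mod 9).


m₁ = 10, m₂ = 9, gcd = 1, so CRT applies. M = m₁·m₂ = 90
Let M₁ = M/m₁ = 9, M₂ = M/m₂ = 10
Find y₁ ≡ M₁⁻¹ (mod m₁): 9⁻¹ ≡ 9 (mod 10)
Find y₂ ≡ M₂⁻¹ (mod m₂): 10⁻¹ ≡ 1 (mod 9)
x = a₁·M₁·y₁ + a₂·M₂·y₂ = 8·9·9 + 3·10·1 = 678
Reduce mod 90: x ≡ 48
Check: 48 mod 10 = 8 ✓, 48 mod 9 = 3 ✓

x ≡ 48 (mod 90)


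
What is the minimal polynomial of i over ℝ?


i satisfies x² + 1 = 0, irreducible over ℝ

Minimal polynomial: x² + 1


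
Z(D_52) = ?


Z(G) = {g ∈ G | gx = xg for all x ∈ G}
For even n, Z(D_n) = {e, r^(n/2)}: the 180° rotation r^26 commutes with every reflection and rotation

Z(D_52) = {e, r^26}


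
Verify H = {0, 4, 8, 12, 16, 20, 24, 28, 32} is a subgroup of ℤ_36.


Subgroup test for H = {0, 4, 8, 12, 16, 20, 24, 28, 32} in (ℤ_36, +):
(1) 0 ∈ H? Yes
(2) Closure: for all a,b ∈ H, (a+b) mod 36 ∈ H? Yes
(3) Inverses: for all a ∈ H, -a mod 36 ∈ H? Yes

Yes, H is a subgroup of ℤ_36


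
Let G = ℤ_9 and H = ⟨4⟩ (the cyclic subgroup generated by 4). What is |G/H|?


|⟨4⟩| = n / gcd(4, 9) = 9 / 1 = 9
H is normal (ℤ_9 is abelian).
|G/H| = |G| / |H| = 9 / 9 = 1

|G/H| = 1


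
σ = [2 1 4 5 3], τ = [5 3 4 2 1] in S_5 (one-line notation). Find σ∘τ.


σ∘τ: apply τ first, then σ
1 →τ 5 →σ 3
2 →τ 3 →σ 4
3 →τ 4 →σ 5
4 →τ 2 →σ 1
5 →τ 1 →σ 2

σ∘τ = [3 4 5 1 2]


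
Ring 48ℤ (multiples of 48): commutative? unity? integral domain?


48ℤ is a commutative ring under +,× but has no multiplicative identity (1 ∉ 48ℤ); it has no zero divisors, but without unity it is not an integral domain
Commutative: Yes
Integral domain: No
Has unity: No

48ℤ (multiples of 48): Commutative=Yes, Unity=No


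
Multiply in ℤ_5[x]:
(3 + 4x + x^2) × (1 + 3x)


Expand and collect like terms; reduce coefficients mod 5:
x^0: 3·1 = 3 ≡ 3 (mod 5)
x^1: 3·3 + 4·1 = 13 ≡ 3 (mod 5)
x^2: 4·3 + 1·1 = 13 ≡ 3 (mod 5)
x^3: 1·3 = 3 ≡ 3 (mod 5)
Result: 3 + 3x + 3x^2 + 3x^3

f · g = 3 + 3x + 3x^2 + 3x^3


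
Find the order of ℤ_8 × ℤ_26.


|A × B| = |A| · |B|
|ℤ_8 × ℤ_26| = 8 × 26 = 208

|ℤ_8 × ℤ_26| = 208


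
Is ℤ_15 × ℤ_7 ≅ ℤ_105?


Comparing ℤ_15 × ℤ_7 and ℤ_105:
gcd(15,7) = 1, so ℤ_15 × ℤ_7 ≅ ℤ_105 (CRT)

Yes, ℤ_15 × ℤ_7 ≅ ℤ_105


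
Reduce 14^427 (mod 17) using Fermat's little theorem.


Fermat's little theorem: if p is prime and gcd(a,p)=1, then a^(p-1) ≡ 1 (mod p)
p = 17 is prime, gcd(14,17) = 1
Reduce exponent: 427 mod 16 = 11
So 14^427 ≡ 14^11 (mod 17)
14^11 mod 17 = 10

14^427 ≡ 10 (mod 17)


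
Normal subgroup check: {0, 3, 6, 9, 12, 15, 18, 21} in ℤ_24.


H = {0, 3, 6, 9, 12, 15, 18, 21} in ℤ_24
ℤ_24 is abelian; every subgroup of an abelian group is normal

Yes, normal subgroup


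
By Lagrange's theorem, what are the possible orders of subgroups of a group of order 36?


Lagrange's theorem: |H| divides |G|
|G| = 36
Divisors of 36: 1, 2, 3, 4, 6, 9, 12, 18, 36

Possible subgroup orders: {1, 2, 3, 4, 6, 9, 12, 18, 36}


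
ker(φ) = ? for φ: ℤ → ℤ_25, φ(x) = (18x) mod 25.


Kernel = preimage of identity
ker(φ) = {x ∈ ℤ : 18x ≡ 0 (mod 25)}. gcd(18,25) = 1, so 18x ≡ 0 (mod 25) ⟺ x ≡ 0 (mod 25/1 = 25). Hence ker(φ) = 25ℤ

ker(φ) = 25ℤ


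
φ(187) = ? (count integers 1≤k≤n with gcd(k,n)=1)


Factor n: 187 = 11 × 17
φ(n) = n · ∏(1 - 1/p) over distinct primes p | n
φ(187) = 187 · (1 - 1/11) · (1 - 1/17) = 160

φ(187) = 160


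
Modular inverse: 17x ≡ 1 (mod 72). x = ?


Use the extended Euclidean algorithm to write 1 = 17·s + 72·t; then s mod 72 is the inverse.
Euclidean algorithm:
  17 = 0·72 + 17
  72 = 4·17 + 4
  17 = 4·4 + 1
  4 = 4·1 + 0
gcd(17,72) = 1
Back-substitution gives: 17·(17) + 72·(-4) = 1
So 17⁻¹ ≡ 17 ≡ 17 (mod 72)
Check: 17 × 17 = 289 ≡ 1 (mod 72) ✓

17⁻¹ ≡ 17 (mod 72)


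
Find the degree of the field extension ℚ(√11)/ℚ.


√11 has minimal polynomial x² - 11 (irreducible over ℚ since 11 is squarefree)

[ℚ(√11)/ℚ] = 2


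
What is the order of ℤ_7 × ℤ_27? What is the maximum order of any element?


|ℤ_7 × ℤ_27| = 7 × 27 = 189
Max element order = lcm(7,27) = 189
Cyclic? Yes (gcd=1)

|ℤ_7×ℤ_27| = 189, max element order = 189


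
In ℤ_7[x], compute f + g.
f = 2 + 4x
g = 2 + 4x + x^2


Add coefficients mod 7:
x^0: 2 + 2 = 4 (mod 7)
x^1: 4 + 4 = 1 (mod 7)
x^2: 0 + 1 = 1 (mod 7)
Result: 4 + x + x^2

f + g = 4 + x + x^2


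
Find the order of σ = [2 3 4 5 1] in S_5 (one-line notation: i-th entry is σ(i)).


Cycle decomposition: (1 2 3 4 5)
Cycle lengths: 5
Order = lcm(5) = 5

ord(σ) = 5


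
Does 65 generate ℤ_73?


g generates ℤ_n iff gcd(g, n) = 1
gcd(65, 73) = 1
Since gcd = 1, 65 is a generator.

Yes, 65 generates ℤ_73


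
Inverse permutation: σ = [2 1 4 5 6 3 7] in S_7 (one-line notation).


To find σ⁻¹, swap domain and range:
σ(1) = 2 → σ⁻¹(2) = 1
σ(2) = 1 → σ⁻¹(1) = 2
σ(3) = 4 → σ⁻¹(4) = 3
σ(4) = 5 → σ⁻¹(5) = 4
σ(5) = 6 → σ⁻¹(6) = 5
σ(6) = 3 → σ⁻¹(3) = 6
σ(7) = 7 → σ⁻¹(7) = 7

σ⁻¹ = [2 1 6 3 4 5 7]


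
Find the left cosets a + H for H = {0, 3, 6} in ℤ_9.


H = {0, 3, 6}, |H| = 3
Number of cosets = |G|/|H| = 9/3 = 3
0 + H = {0, 3, 6}
1 + H = {1, 4, 7}
2 + H = {2, 5, 8}

Cosets: 0+H={0,3,6}; 1+H={1,4,7}; 2+H={2,5,8}


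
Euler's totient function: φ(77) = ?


Factor n: 77 = 7 × 11
φ(n) = n · ∏(1 - 1/p) over distinct primes p | n
φ(77) = 77 · (1 - 1/7) · (1 - 1/11) = 60

φ(77) = 60


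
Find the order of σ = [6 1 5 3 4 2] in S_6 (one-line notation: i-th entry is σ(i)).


Cycle decomposition: (1 6 2) (3 5 4)
Cycle lengths: 3, 3
Order = lcm(3, 3) = 3

ord(σ) = 3


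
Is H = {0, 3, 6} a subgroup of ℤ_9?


Subgroup test for H = {0, 3, 6} in (ℤ_9, +):
(1) 0 ∈ H? Yes
(2) Closure: for all a,b ∈ H, (a+b) mod 9 ∈ H? Yes
(3) Inverses: for all a ∈ H, -a mod 9 ∈ H? Yes

Yes, H is a subgroup of ℤ_9


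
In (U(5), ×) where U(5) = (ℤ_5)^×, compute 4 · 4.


Operation: multiplication mod 5
4 · 4 = (a × b) mod 5 with a = 4, b = 4

4 · 4 = 1


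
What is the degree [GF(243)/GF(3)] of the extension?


GF(243) = GF(3^5), so the extension degree is 5

[GF(243)/GF(3)] = 5


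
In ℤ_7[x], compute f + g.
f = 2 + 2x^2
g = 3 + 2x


Add coefficients mod 7:
x^0: 2 + 3 = 5 (mod 7)
x^1: 0 + 2 = 2 (mod 7)
x^2: 2 + 0 = 2 (mod 7)
Result: 5 + 2x + 2x^2

f + g = 5 + 2x + 2x^2


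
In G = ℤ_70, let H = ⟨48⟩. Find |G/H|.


|⟨48⟩| = n / gcd(48, 70) = 70 / 2 = 35
H is normal (ℤ_70 is abelian).
|G/H| = |G| / |H| = 70 / 35 = 2

|G/H| = 2


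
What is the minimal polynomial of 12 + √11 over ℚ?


Let α = 12 + √11. Then α - 12 = √11, so (α - 12)² = 11, giving α² - 24α + 133 = 0. Degree 2 and α ∉ ℚ, so this is the minimal polynomial.

Minimal polynomial: x² - 24x + 133


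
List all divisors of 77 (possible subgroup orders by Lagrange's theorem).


Lagrange's theorem: |H| divides |G|
|G| = 77
Divisors of 77: 1, 7, 11, 77

Possible subgroup orders: {1, 7, 11, 77}


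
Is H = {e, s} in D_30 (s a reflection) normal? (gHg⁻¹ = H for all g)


H = {e, s} in D_30 (s a reflection)
r·s·r⁻¹ = sr⁻² ≠ s for n ≥ 3, so {e, s} is not closed under conjugation

No, not a normal subgroup


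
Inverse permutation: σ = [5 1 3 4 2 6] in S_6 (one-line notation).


To find σ⁻¹, swap domain and range:
σ(1) = 5 → σ⁻¹(5) = 1
σ(2) = 1 → σ⁻¹(1) = 2
σ(3) = 3 → σ⁻¹(3) = 3
σ(4) = 4 → σ⁻¹(4) = 4
σ(5) = 2 → σ⁻¹(2) = 5
σ(6) = 6 → σ⁻¹(6) = 6

σ⁻¹ = [2 5 3 4 1 6]


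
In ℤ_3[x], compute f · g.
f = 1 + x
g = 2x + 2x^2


Expand and collect like terms; reduce coefficients mod 3:
x^0: 1·0 = 0 ≡ 0 (mod 3)
x^1: 1·2 + 1·0 = 2 ≡ 2 (mod 3)
x^2: 1·2 + 1·2 = 4 ≡ 1 (mod 3)
x^3: 1·2 = 2 ≡ 2 (mod 3)
Result: 2x + x^2 + 2x^3

f · g = 2x + x^2 + 2x^3


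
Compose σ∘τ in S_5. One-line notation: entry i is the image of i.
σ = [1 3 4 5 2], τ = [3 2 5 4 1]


σ∘τ: apply τ first, then σ
1 →τ 3 →σ 4
2 →τ 2 →σ 3
3 →τ 5 →σ 2
4 →τ 4 →σ 5
5 →τ 1 →σ 1

σ∘τ = [4 3 2 5 1]


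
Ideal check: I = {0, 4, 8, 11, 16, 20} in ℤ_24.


Check ideal conditions for I = {0, 4, 8, 11, 16, 20} in ℤ_24:
(1) I is an additive subgroup? No
(2) For r ∈ ℤ_24 and a ∈ I: r·a ∈ I? No  [counterexample: r=2, a=11, r·a mod 24 = 22 ∉ I]

No, I is not an ideal of ℤ_24


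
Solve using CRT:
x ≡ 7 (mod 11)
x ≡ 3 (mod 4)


m₁ = 11, m₂ = 4, gcd = 1, so CRT applies. M = m₁·m₂ = 44
Let M₁ = M/m₁ = 4, M₂ = M/m₂ = 11
Find y₁ ≡ M₁⁻¹ (mod m₁): 4⁻¹ ≡ 3 (mod 11)
Find y₂ ≡ M₂⁻¹ (mod m₂): 11⁻¹ ≡ 3 (mod 4)
x = a₁·M₁·y₁ + a₂·M₂·y₂ = 7·4·3 + 3·11·3 = 183
Reduce mod 44: x ≡ 7
Check: 7 mod 11 = 7 ✓, 7 mod 4 = 3 ✓

x ≡ 7 (mod 44)


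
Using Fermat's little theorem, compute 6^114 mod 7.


Fermat's little theorem: if p is prime and gcd(a,p)=1, then a^(p-1) ≡ 1 (mod p)
p = 7 is prime, gcd(6,7) = 1
Reduce exponent: 114 mod 6 = 0
So 6^114 ≡ 6^0 (mod 7)
6^0 = 1

6^114 ≡ 1 (mod 7)


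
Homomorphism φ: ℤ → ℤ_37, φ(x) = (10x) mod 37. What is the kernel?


Kernel = preimage of identity
ker(φ) = {x ∈ ℤ : 10x ≡ 0 (mod 37)}. gcd(10,37) = 1, so 10x ≡ 0 (mod 37) ⟺ x ≡ 0 (mod 37/1 = 37). Hence ker(φ) = 37ℤ

ker(φ) = 37ℤ


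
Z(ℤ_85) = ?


Z(G) = {g ∈ G | gx = xg for all x ∈ G}
ℤ_85 is abelian, so Z(G) = G

Z(ℤ_85) = ℤ_85
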